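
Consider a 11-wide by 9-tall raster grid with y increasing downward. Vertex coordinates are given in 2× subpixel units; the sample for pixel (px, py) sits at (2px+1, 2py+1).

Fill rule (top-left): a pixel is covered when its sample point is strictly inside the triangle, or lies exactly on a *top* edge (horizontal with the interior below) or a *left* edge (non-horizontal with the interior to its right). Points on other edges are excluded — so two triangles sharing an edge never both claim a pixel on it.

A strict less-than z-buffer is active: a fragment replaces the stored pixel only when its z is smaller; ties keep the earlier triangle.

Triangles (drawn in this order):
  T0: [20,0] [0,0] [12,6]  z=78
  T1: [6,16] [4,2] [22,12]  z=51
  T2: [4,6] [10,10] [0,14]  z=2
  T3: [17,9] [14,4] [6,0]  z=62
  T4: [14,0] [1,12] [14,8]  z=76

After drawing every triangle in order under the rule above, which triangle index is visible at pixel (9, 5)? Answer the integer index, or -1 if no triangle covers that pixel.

T0:
  2·area = 120  (B↔C swapped to make it positive)
  edge (20, 0)→(12, 6): d=(-8,6) right/bottom  bias=-1
  edge (12, 6)→(0, 0): d=(-12,-6) top-left  bias=+0
  edge (0, 0)→(20, 0): d=(20,0) top-left  bias=+0
    (1,0)@(3, 1): e=[94,6,20] → #
    (2,0)@(5, 1): e=[82,18,20] → #
    (3,0)@(7, 1): e=[70,30,20] → #
    (4,0)@(9, 1): e=[58,42,20] → #
    (5,0)@(11, 1): e=[46,54,20] → #
    (6,0)@(13, 1): e=[34,66,20] → #
    (7,0)@(15, 1): e=[22,78,20] → #
    (8,0)@(17, 1): e=[10,90,20] → #
    (9,0)@(19, 1): e=[-2,102,20] → ·
    (1,1)@(3, 3): e=[78,-18,60] → ·
    (2,1)@(5, 3): e=[66,-6,60] → ·
    (3,1)@(7, 3): e=[54,6,60] → #
  covered (15 px):
    · # # # # # # # # · ·
    · · · # # # # # · · ·
    · · · · · # # · · · ·
    · · · · · · · · · · ·
    · · · · · · · · · · ·
    · · · · · · · · · · ·
    · · · · · · · · · · ·
    · · · · · · · · · · ·
    · · · · · · · · · · ·
T1:
  2·area = 232
  edge (6, 16)→(4, 2): d=(-2,-14) top-left  bias=+0
  edge (4, 2)→(22, 12): d=(18,10) right/bottom  bias=-1
  edge (22, 12)→(6, 16): d=(-16,4) right/bottom  bias=-1
    (2,1)@(5, 3): e=[12,8,212] → #
    (3,1)@(7, 3): e=[40,-12,204] → ·
    (2,2)@(5, 5): e=[8,44,180] → #
    (3,2)@(7, 5): e=[36,24,172] → #
    (4,2)@(9, 5): e=[64,4,164] → #
    (5,2)@(11, 5): e=[92,-16,156] → ·
    (2,3)@(5, 7): e=[4,80,148] → #
    (5,3)@(11, 7): e=[88,20,124] → #
    (6,3)@(13, 7): e=[116,0,116] → ·  [on edge]
    (2,4)@(5, 9): e=[0,116,116] → #  [on edge]
    (6,4)@(13, 9): e=[112,36,84] → #
    (7,4)@(15, 9): e=[140,16,76] → #
  covered (29 px):
    · · · · · · · · · · ·
    · · # · · · · · · · ·
    · · # # # · · · · · ·
    · · # # # # · · · · ·
    · · # # # # # # · · ·
    · · · # # # # # # # ·
    · · · # # # # # # · ·
    · · · # # · · · · · ·
    · · · · · · · · · · ·
T2:
  2·area = 64
  edge (4, 6)→(10, 10): d=(6,4) right/bottom  bias=-1
  edge (10, 10)→(0, 14): d=(-10,4) right/bottom  bias=-1
  edge (0, 14)→(4, 6): d=(4,-8) top-left  bias=+0
    (2,3)@(5, 7): e=[2,50,12] → #
    (3,3)@(7, 7): e=[-6,42,28] → ·
    (1,4)@(3, 9): e=[22,38,4] → #
    (3,4)@(7, 9): e=[6,22,36] → #
    (4,4)@(9, 9): e=[-2,14,52] → ·
    (1,5)@(3, 11): e=[34,18,12] → #
    (4,5)@(9, 11): e=[10,-6,60] → ·
    (0,6)@(1, 13): e=[54,6,4] → #
    (1,6)@(3, 13): e=[46,-2,20] → ·
    (2,6)@(5, 13): e=[38,-10,36] → ·
    (3,6)@(7, 13): e=[30,-18,52] → ·
    (0,7)@(1, 15): e=[66,-14,12] → ·
  covered (8 px):
    · · · · · · · · · · ·
    · · · · · · · · · · ·
    · · · · · · · · · · ·
    · · # · · · · · · · ·
    · # # # · · · · · · ·
    · # # # · · · · · · ·
    # · · · · · · · · · ·
    · · · · · · · · · · ·
    · · · · · · · · · · ·
T3:
  2·area = 28  (B↔C swapped to make it positive)
  edge (17, 9)→(6, 0): d=(-11,-9) top-left  bias=+0
  edge (6, 0)→(14, 4): d=(8,4) right/bottom  bias=-1
  edge (14, 4)→(17, 9): d=(3,5) right/bottom  bias=-1
    (5,1)@(11, 3): e=[12,4,12] → #
    (6,1)@(13, 3): e=[30,-4,2] → ·
    (5,2)@(11, 5): e=[-10,20,18] → ·
    (6,2)@(13, 5): e=[8,12,8] → #
    (7,2)@(15, 5): e=[26,4,-2] → ·
    (6,3)@(13, 7): e=[-14,28,14] → ·
    (7,3)@(15, 7): e=[4,20,4] → #
    (8,3)@(17, 7): e=[22,12,-6] → ·
    (7,4)@(15, 9): e=[-18,36,10] → ·
    (8,4)@(17, 9): e=[0,28,0] → ·  [on edge]
  covered (3 px):
    · · · · · · · · · · ·
    · · · · · # · · · · ·
    · · · · · · # · · · ·
    · · · · · · · # · · ·
    · · · · · · · · · · ·
    · · · · · · · · · · ·
    · · · · · · · · · · ·
    · · · · · · · · · · ·
    · · · · · · · · · · ·
T4:
  2·area = 104  (B↔C swapped to make it positive)
  edge (14, 0)→(14, 8): d=(0,8) right/bottom  bias=-1
  edge (14, 8)→(1, 12): d=(-13,4) right/bottom  bias=-1
  edge (1, 12)→(14, 0): d=(13,-12) top-left  bias=+0
    (6,0)@(13, 1): e=[8,95,1] → #
    (7,0)@(15, 1): e=[-8,87,25] → ·
    (5,1)@(11, 3): e=[24,77,3] → #
    (7,1)@(15, 3): e=[-8,61,51] → ·
    (4,2)@(9, 5): e=[40,59,5] → #
    (7,2)@(15, 5): e=[-8,35,77] → ·
    (3,3)@(7, 7): e=[56,41,7] → #
    (7,3)@(15, 7): e=[-8,9,103] → ·
    (2,4)@(5, 9): e=[72,23,9] → #
    (5,4)@(11, 9): e=[24,-1,81] → ·
    (6,4)@(13, 9): e=[8,-9,105] → ·
    (1,5)@(3, 11): e=[88,5,11] → #
  covered (14 px):
    · · · · · · # · · · ·
    · · · · · # # · · · ·
    · · · · # # # · · · ·
    · · · # # # # · · · ·
    · · # # # · · · · · ·
    · # · · · · · · · · ·
    · · · · · · · · · · ·
    · · · · · · · · · · ·
    · · · · · · · · · · ·

Z-buffer (winner per pixel, '.' = empty):
  . 0 0 0 0 0 4 0 0 . .
  . . 1 0 0 3 4 0 . . .
  . . 1 1 1 4 3 . . . .
  . . 2 1 1 1 4 3 . . .
  . 2 2 2 1 1 1 1 . . .
  . 2 2 2 1 1 1 1 1 1 .
  2 . . 1 1 1 1 1 1 . .
  . . . 1 1 . . . . . .
  . . . . . . . . . . .

Final: 1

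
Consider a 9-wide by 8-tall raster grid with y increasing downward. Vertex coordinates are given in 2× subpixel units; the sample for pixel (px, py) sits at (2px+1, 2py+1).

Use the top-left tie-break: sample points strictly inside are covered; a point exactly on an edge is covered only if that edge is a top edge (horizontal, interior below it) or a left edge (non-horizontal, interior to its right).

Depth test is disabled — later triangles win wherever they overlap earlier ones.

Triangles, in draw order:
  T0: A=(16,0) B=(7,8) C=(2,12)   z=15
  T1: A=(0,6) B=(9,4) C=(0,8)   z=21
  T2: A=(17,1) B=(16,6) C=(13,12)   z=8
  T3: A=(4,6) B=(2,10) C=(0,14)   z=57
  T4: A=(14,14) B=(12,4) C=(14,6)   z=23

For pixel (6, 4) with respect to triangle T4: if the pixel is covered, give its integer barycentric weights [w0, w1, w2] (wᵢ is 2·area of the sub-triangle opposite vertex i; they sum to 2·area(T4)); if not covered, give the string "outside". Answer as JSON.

T0:
  2·area = 4
  edge (16, 0)→(7, 8): d=(-9,8) right/bottom  bias=-1
  edge (7, 8)→(2, 12): d=(-5,4) right/bottom  bias=-1
  edge (2, 12)→(16, 0): d=(14,-12) top-left  bias=+0
  covered (0 px):
    . . . . . . . . .
    . . . . . . . . .
    . . . . . . . . .
    . . . . . . . . .
    . . . . . . . . .
    . . . . . . . . .
    . . . . . . . . .
    . . . . . . . . .
T1:
  2·area = 18
  edge (0, 6)→(9, 4): d=(9,-2) top-left  bias=+0
  edge (9, 4)→(0, 8): d=(-9,4) right/bottom  bias=-1
  edge (0, 8)→(0, 6): d=(0,-2) top-left  bias=+0
    (2,2)@(5, 5): e=[1,7,10] → X
    (3,2)@(7, 5): e=[5,-1,14] → .
    (0,3)@(1, 7): e=[11,5,2] → X
    (1,3)@(3, 7): e=[15,-3,6] → .
    (2,3)@(5, 7): e=[19,-11,10] → .
    (0,4)@(1, 9): e=[29,-13,2] → .
  covered (2 px):
    . . . . . . . . .
    . . . . . . . . .
    . . X . . . . . .
    X . . . . . . . .
    . . . . . . . . .
    . . . . . . . . .
    . . . . . . . . .
    . . . . . . . . .
T2:
  2·area = 9
  edge (17, 1)→(16, 6): d=(-1,5) right/bottom  bias=-1
  edge (16, 6)→(13, 12): d=(-3,6) right/bottom  bias=-1
  edge (13, 12)→(17, 1): d=(4,-11) top-left  bias=+0
    (8,0)@(17, 1): e=[0,9,0] → .  [on edge]
    (7,3)@(15, 7): e=[4,3,2] → X
    (8,3)@(17, 7): e=[-6,-9,24] → .
    (7,4)@(15, 9): e=[2,-3,10] → .
    (7,5)@(15, 11): e=[0,-9,18] → .  [on edge]
  covered (1 px):
    . . . . . . . . .
    . . . . . . . . .
    . . . . . . . . .
    . . . . . . . X .
    . . . . . . . . .
    . . . . . . . . .
    . . . . . . . . .
    . . . . . . . . .
T3:
  degenerate (2·area = 0) — covers nothing
T4:
  2·area = 16
  edge (14, 14)→(12, 4): d=(-2,-10) top-left  bias=+0
  edge (12, 4)→(14, 6): d=(2,2) right/bottom  bias=-1
  edge (14, 6)→(14, 14): d=(0,8) right/bottom  bias=-1
    (4,0)@(9, 1): e=[-24,0,40] → .  [on edge]
    (5,1)@(11, 3): e=[-8,0,24] → .  [on edge]
    (6,2)@(13, 5): e=[8,0,8] → .  [on edge]
    (6,3)@(13, 7): e=[4,4,8] → X
    (7,3)@(15, 7): e=[24,0,-8] → .  [on edge]
    (6,4)@(13, 9): e=[0,8,8] → X  [on edge]
    (7,4)@(15, 9): e=[20,4,-8] → .
    (8,4)@(17, 9): e=[40,0,-24] → .  [on edge]
    (6,5)@(13, 11): e=[-4,12,8] → .
  covered (2 px):
    . . . . . . . . .
    . . . . . . . . .
    . . . . . . . . .
    . . . . . . X . .
    . . . . . . X . .
    . . . . . . . . .
    . . . . . . . . .
    . . . . . . . . .

Final: [8,8,0]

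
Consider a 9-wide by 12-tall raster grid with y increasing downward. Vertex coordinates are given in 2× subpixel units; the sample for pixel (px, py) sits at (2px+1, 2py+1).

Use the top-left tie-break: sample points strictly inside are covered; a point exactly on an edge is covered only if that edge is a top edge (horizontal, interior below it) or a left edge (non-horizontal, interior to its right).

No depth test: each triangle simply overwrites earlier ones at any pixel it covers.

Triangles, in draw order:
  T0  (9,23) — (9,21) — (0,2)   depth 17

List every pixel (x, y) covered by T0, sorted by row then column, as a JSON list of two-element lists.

T0:
  2·area = 18  (B↔C swapped to make it positive)
  edge (9, 23)→(0, 2): d=(-9,-21) top-left  bias=+0
  edge (0, 2)→(9, 21): d=(9,19) right/bottom  bias=-1
  edge (9, 21)→(9, 23): d=(0,2) right/bottom  bias=-1
    (4,0)@(9, 1): e=[198,-180,0] → .  [on edge]
    (4,1)@(9, 3): e=[180,-162,0] → .  [on edge]
    (4,2)@(9, 5): e=[162,-144,0] → .  [on edge]
    (4,3)@(9, 7): e=[144,-126,0] → .  [on edge]
    (1,4)@(3, 9): e=[0,6,12] → X  [on edge]
    (2,4)@(5, 9): e=[42,-32,8] → .
    (4,4)@(9, 9): e=[126,-108,0] → .  [on edge]
    (1,5)@(3, 11): e=[-18,24,12] → .
    (4,5)@(9, 11): e=[108,-90,0] → .  [on edge]
    (2,6)@(5, 13): e=[6,4,8] → X
    (3,6)@(7, 13): e=[48,-34,4] → .
    (4,6)@(9, 13): e=[90,-72,0] → .  [on edge]
    (4,7)@(9, 15): e=[72,-54,0] → .  [on edge]
    (4,8)@(9, 17): e=[54,-36,0] → .  [on edge]
    (4,9)@(9, 19): e=[36,-18,0] → .  [on edge]
    (4,10)@(9, 21): e=[18,0,0] → .  [on edge]
    (4,11)@(9, 23): e=[0,18,0] → .  [on edge]
  covered (3 px):
    . . . . . . . . .
    . . . . . . . . .
    . . . . . . . . .
    . . . . . . . . .
    . X . . . . . . .
    . . . . . . . . .
    . . X . . . . . .
    . . . . . . . . .
    . . . X . . . . .
    . . . . . . . . .
    . . . . . . . . .
    . . . . . . . . .

Result: [[1,4],[2,6],[3,8]]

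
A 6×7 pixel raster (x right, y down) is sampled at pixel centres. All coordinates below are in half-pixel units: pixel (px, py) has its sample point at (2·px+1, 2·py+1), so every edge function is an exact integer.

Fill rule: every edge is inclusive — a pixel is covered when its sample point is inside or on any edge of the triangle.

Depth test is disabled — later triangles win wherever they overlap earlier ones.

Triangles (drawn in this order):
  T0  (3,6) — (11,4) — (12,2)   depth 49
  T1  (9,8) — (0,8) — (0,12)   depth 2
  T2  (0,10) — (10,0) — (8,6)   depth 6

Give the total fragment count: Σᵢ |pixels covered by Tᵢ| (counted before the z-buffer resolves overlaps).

T0:
  2·area = 14  (B↔C swapped to make it positive)
  edge (3, 6)→(12, 2): d=(9,-4) inclusive
  edge (12, 2)→(11, 4): d=(-1,2) inclusive
  edge (11, 4)→(3, 6): d=(-8,2) inclusive
    (5,1)@(11, 3): e=[5,1,8] → █
    (3,2)@(7, 5): e=[7,7,0] → █  [on edge]
    (4,2)@(9, 5): e=[15,3,-4] → ·
    (5,2)@(11, 5): e=[23,-1,-8] → ·
    (3,3)@(7, 7): e=[25,5,-16] → ·
  covered (2 px):
    · · · · · ·
    · · · · · █
    · · · █ · ·
    · · · · · ·
    · · · · · ·
    · · · · · ·
    · · · · · ·
T1:
  2·area = 36  (B↔C swapped to make it positive)
  edge (9, 8)→(0, 12): d=(-9,4) inclusive
  edge (0, 12)→(0, 8): d=(0,-4) inclusive
  edge (0, 8)→(9, 8): d=(9,0) inclusive
    (0,4)@(1, 9): e=[23,4,9] → █
    (1,4)@(3, 9): e=[15,12,9] → █
    (2,4)@(5, 9): e=[7,20,9] → █
    (3,4)@(7, 9): e=[-1,28,9] → ·
    (0,5)@(1, 11): e=[5,4,27] → █
    (1,5)@(3, 11): e=[-3,12,27] → ·
    (2,5)@(5, 11): e=[-11,20,27] → ·
    (0,6)@(1, 13): e=[-13,4,45] → ·
  covered (4 px):
    · · · · · ·
    · · · · · ·
    · · · · · ·
    · · · · · ·
    █ █ █ · · ·
    █ · · · · ·
    · · · · · ·
T2:
  2·area = 40
  edge (0, 10)→(10, 0): d=(10,-10) inclusive
  edge (10, 0)→(8, 6): d=(-2,6) inclusive
  edge (8, 6)→(0, 10): d=(-8,4) inclusive
    (4,0)@(9, 1): e=[0,4,36] → █  [on edge]
    (5,0)@(11, 1): e=[20,-8,28] → ·
    (3,1)@(7, 3): e=[0,12,28] → █  [on edge]
    (4,1)@(9, 3): e=[20,0,20] → █  [on edge]
    (5,1)@(11, 3): e=[40,-12,12] → ·
    (2,2)@(5, 5): e=[0,20,20] → █  [on edge]
    (4,2)@(9, 5): e=[40,-4,4] → ·
    (1,3)@(3, 7): e=[0,28,12] → █  [on edge]
    (3,3)@(7, 7): e=[40,4,-4] → ·
    (0,4)@(1, 9): e=[0,36,4] → █  [on edge]
    (1,4)@(3, 9): e=[20,24,-4] → ·
    (2,4)@(5, 9): e=[40,12,-12] → ·
    (3,4)@(7, 9): e=[60,0,-20] → ·  [on edge]
  covered (8 px):
    · · · · █ ·
    · · · █ █ ·
    · · █ █ · ·
    · █ █ · · ·
    █ · · · · ·
    · · · · · ·
    · · · · · ·

Result: 14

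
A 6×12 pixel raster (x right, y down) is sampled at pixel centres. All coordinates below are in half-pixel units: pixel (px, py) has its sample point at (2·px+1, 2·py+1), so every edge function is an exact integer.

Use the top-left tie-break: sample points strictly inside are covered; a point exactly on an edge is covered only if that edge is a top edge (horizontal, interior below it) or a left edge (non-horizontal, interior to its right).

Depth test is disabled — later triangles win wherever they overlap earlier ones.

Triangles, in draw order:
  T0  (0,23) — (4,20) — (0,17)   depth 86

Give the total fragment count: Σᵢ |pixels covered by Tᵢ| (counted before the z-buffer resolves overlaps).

T0:
  2·area = 24  (B↔C swapped to make it positive)
  edge (0, 23)→(0, 17): d=(0,-6) top-left  bias=+0
  edge (0, 17)→(4, 20): d=(4,3) right/bottom  bias=-1
  edge (4, 20)→(0, 23): d=(-4,3) right/bottom  bias=-1
    (0,9)@(1, 19): e=[6,5,13] → X
    (1,9)@(3, 19): e=[18,-1,7] → .
    (0,10)@(1, 21): e=[6,13,5] → X
    (1,10)@(3, 21): e=[18,7,-1] → .
    (0,11)@(1, 23): e=[6,21,-3] → .
  covered (2 px):
    . . . . . .
    . . . . . .
    . . . . . .
    . . . . . .
    . . . . . .
    . . . . . .
    . . . . . .
    . . . . . .
    . . . . . .
    X . . . . .
    X . . . . .
    . . . . . .

Final: 2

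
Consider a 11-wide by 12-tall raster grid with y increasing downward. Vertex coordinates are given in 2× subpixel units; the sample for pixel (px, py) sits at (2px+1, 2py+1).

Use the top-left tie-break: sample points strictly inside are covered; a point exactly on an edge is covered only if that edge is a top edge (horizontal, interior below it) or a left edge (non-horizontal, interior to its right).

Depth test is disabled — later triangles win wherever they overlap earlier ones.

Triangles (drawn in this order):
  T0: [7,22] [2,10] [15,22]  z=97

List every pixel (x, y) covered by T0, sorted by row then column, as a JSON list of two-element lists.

T0:
  2·area = 96
  edge (7, 22)→(2, 10): d=(-5,-12) top-left  bias=+0
  edge (2, 10)→(15, 22): d=(13,12) right/bottom  bias=-1
  edge (15, 22)→(7, 22): d=(-8,0) right/bottom  bias=-1
    (1,5)@(3, 11): e=[7,1,88] → █
    (2,5)@(5, 11): e=[31,-23,88] → ·
    (1,6)@(3, 13): e=[-3,27,72] → ·
    (2,6)@(5, 13): e=[21,3,72] → █
    (3,6)@(7, 13): e=[45,-21,72] → ·
    (2,7)@(5, 15): e=[11,29,56] → █
    (3,7)@(7, 15): e=[35,5,56] → █
    (4,7)@(9, 15): e=[59,-19,56] → ·
    (2,8)@(5, 17): e=[1,55,40] → █
    (4,8)@(9, 17): e=[49,7,40] → █
    (5,8)@(11, 17): e=[73,-17,40] → ·
    (2,9)@(5, 19): e=[-9,81,24] → ·
  covered (14 px):
    · · · · · · · · · · ·
    · · · · · · · · · · ·
    · · · · · · · · · · ·
    · · · · · · · · · · ·
    · · · · · · · · · · ·
    · █ · · · · · · · · ·
    · · █ · · · · · · · ·
    · · █ █ · · · · · · ·
    · · █ █ █ · · · · · ·
    · · · █ █ █ · · · · ·
    · · · █ █ █ █ · · · ·
    · · · · · · · · · · ·

Result: [[1,5],[2,6],[2,7],[3,7],[2,8],[3,8],[4,8],[3,9],[4,9],[5,9],[3,10],[4,10],[5,10],[6,10]]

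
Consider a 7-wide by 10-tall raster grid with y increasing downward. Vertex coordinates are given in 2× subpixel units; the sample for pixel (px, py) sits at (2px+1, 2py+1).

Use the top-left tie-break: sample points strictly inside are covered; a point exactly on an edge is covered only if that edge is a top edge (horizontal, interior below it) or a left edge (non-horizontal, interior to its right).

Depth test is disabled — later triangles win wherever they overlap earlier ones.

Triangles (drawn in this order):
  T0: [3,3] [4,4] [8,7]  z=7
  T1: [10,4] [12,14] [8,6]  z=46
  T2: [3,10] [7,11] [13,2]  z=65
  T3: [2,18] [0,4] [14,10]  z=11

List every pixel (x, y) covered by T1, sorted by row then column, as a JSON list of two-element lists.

T0:
  2·area = 1  (B↔C swapped to make it positive)
  edge (3, 3)→(8, 7): d=(5,4) right/bottom  bias=-1
  edge (8, 7)→(4, 4): d=(-4,-3) top-left  bias=+0
  edge (4, 4)→(3, 3): d=(-1,-1) top-left  bias=+0
    (0,0)@(1, 1): e=[-2,3,0] → ·  [on edge]
    (1,1)@(3, 3): e=[0,1,0] → ·  [on edge]
    (2,2)@(5, 5): e=[2,-1,0] → ·  [on edge]
    (3,3)@(7, 7): e=[4,-3,0] → ·  [on edge]
    (4,4)@(9, 9): e=[6,-5,0] → ·  [on edge]
    (5,5)@(11, 11): e=[8,-7,0] → ·  [on edge]
    (6,5)@(13, 11): e=[0,-1,2] → ·  [on edge]
    (6,6)@(13, 13): e=[10,-9,0] → ·  [on edge]
  covered (0 px):
    · · · · · · ·
    · · · · · · ·
    · · · · · · ·
    · · · · · · ·
    · · · · · · ·
    · · · · · · ·
    · · · · · · ·
    · · · · · · ·
    · · · · · · ·
    · · · · · · ·
T1:
  2·area = 24
  edge (10, 4)→(12, 14): d=(2,10) right/bottom  bias=-1
  edge (12, 14)→(8, 6): d=(-4,-8) top-left  bias=+0
  edge (8, 6)→(10, 4): d=(2,-2) top-left  bias=+0
    (6,0)@(13, 1): e=[-36,60,0] → ·  [on edge]
    (5,1)@(11, 3): e=[-12,36,0] → ·  [on edge]
    (4,2)@(9, 5): e=[12,12,0] → #  [on edge]
    (5,2)@(11, 5): e=[-8,28,4] → ·
    (3,3)@(7, 7): e=[36,-12,0] → ·  [on edge]
    (4,3)@(9, 7): e=[16,4,4] → #
    (5,3)@(11, 7): e=[-4,20,8] → ·
    (2,4)@(5, 9): e=[60,-36,0] → ·  [on edge]
    (4,4)@(9, 9): e=[20,-4,8] → ·
    (5,4)@(11, 9): e=[0,12,12] → ·  [on edge]
    (1,5)@(3, 11): e=[84,-60,0] → ·  [on edge]
    (5,5)@(11, 11): e=[4,4,16] → #
    (0,6)@(1, 13): e=[108,-84,0] → ·  [on edge]
    (6,9)@(13, 19): e=[0,-12,36] → ·  [on edge]
  covered (3 px):
    · · · · · · ·
    · · · · · · ·
    · · · · # · ·
    · · · · # · ·
    · · · · · · ·
    · · · · · # ·
    · · · · · · ·
    · · · · · · ·
    · · · · · · ·
    · · · · · · ·
T2:
  2·area = 42  (B↔C swapped to make it positive)
  edge (3, 10)→(13, 2): d=(10,-8) top-left  bias=+0
  edge (13, 2)→(7, 11): d=(-6,9) right/bottom  bias=-1
  edge (7, 11)→(3, 10): d=(-4,-1) top-left  bias=+0
    (5,2)@(11, 5): e=[14,0,28] → ·  [on edge]
    (3,3)@(7, 7): e=[2,24,16] → #
    (4,3)@(9, 7): e=[18,6,18] → #
    (5,3)@(11, 7): e=[34,-12,20] → ·
    (2,4)@(5, 9): e=[6,30,6] → #
    (4,4)@(9, 9): e=[38,-6,10] → ·
    (2,5)@(5, 11): e=[26,18,-2] → ·
    (3,5)@(7, 11): e=[42,0,0] → ·  [on edge]
    (1,8)@(3, 17): e=[70,0,-28] → ·  [on edge]
  covered (4 px):
    · · · · · · ·
    · · · · · · ·
    · · · · · · ·
    · · · # # · ·
    · · # # · · ·
    · · · · · · ·
    · · · · · · ·
    · · · · · · ·
    · · · · · · ·
    · · · · · · ·
T3:
  2·area = 184
  edge (2, 18)→(0, 4): d=(-2,-14) top-left  bias=+0
  edge (0, 4)→(14, 10): d=(14,6) right/bottom  bias=-1
  edge (14, 10)→(2, 18): d=(-12,8) right/bottom  bias=-1
    (0,2)@(1, 5): e=[12,8,164] → #
    (1,2)@(3, 5): e=[40,-4,148] → ·
    (0,3)@(1, 7): e=[8,36,140] → #
    (1,3)@(3, 7): e=[36,24,124] → #
    (2,3)@(5, 7): e=[64,12,108] → #
    (3,3)@(7, 7): e=[92,0,92] → ·  [on edge]
    (0,4)@(1, 9): e=[4,64,116] → #
    (3,4)@(7, 9): e=[88,28,68] → #
    (4,4)@(9, 9): e=[116,16,52] → #
    (5,4)@(11, 9): e=[144,4,36] → #
    (6,4)@(13, 9): e=[172,-8,20] → ·
    (0,5)@(1, 11): e=[0,92,92] → #  [on edge]
  covered (23 px):
    · · · · · · ·
    · · · · · · ·
    # · · · · · ·
    # # # · · · ·
    # # # # # # ·
    # # # # # # ·
    · # # # # · ·
    · # # · · · ·
    · # · · · · ·
    · · · · · · ·

Result: [[4,2],[4,3],[5,5]]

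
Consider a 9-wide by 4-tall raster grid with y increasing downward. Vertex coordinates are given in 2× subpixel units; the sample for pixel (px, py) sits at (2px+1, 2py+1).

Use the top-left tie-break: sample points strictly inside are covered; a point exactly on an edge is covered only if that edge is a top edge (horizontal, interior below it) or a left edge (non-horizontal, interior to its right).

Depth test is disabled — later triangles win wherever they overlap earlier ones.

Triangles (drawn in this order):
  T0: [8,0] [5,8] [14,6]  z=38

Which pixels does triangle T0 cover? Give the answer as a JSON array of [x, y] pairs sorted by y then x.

T0:
  2·area = 66  (B↔C swapped to make it positive)
  edge (8, 0)→(14, 6): d=(6,6) right/bottom  bias=-1
  edge (14, 6)→(5, 8): d=(-9,2) right/bottom  bias=-1
  edge (5, 8)→(8, 0): d=(3,-8) top-left  bias=+0
    (4,0)@(9, 1): e=[0,55,11] → .  [on edge]
    (3,1)@(7, 3): e=[24,41,1] → X
    (4,1)@(9, 3): e=[12,37,17] → X
    (5,1)@(11, 3): e=[0,33,33] → .  [on edge]
    (3,2)@(7, 5): e=[36,23,7] → X
    (5,2)@(11, 5): e=[12,15,39] → X
    (6,2)@(13, 5): e=[0,11,55] → .  [on edge]
    (3,3)@(7, 7): e=[48,5,13] → X
    (5,3)@(11, 7): e=[24,-3,45] → .
    (7,3)@(15, 7): e=[0,-11,77] → .  [on edge]
  covered (7 px):
    . . . . . . . . .
    . . . X X . . . .
    . . . X X X . . .
    . . . X X . . . .

Answer: [[3,1],[4,1],[3,2],[4,2],[5,2],[3,3],[4,3]]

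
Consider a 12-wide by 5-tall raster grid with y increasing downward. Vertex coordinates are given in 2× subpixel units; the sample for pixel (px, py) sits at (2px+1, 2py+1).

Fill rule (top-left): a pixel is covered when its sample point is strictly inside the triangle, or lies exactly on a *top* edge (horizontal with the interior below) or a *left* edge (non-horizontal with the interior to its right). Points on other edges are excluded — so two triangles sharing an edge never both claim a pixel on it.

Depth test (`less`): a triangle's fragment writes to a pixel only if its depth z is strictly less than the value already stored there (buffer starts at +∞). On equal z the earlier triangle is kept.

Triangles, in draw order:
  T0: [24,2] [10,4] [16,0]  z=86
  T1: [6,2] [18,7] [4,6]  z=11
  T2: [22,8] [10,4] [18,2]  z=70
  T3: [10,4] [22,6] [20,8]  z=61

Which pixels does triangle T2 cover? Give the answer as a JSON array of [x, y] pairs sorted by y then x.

T0:
  2·area = 44
  edge (24, 2)→(10, 4): d=(-14,2) right/bottom  bias=-1
  edge (10, 4)→(16, 0): d=(6,-4) top-left  bias=+0
  edge (16, 0)→(24, 2): d=(8,2) right/bottom  bias=-1
    (7,0)@(15, 1): e=[32,2,10] → X
    (8,0)@(17, 1): e=[28,10,6] → X
    (9,0)@(19, 1): e=[24,18,2] → X
    (10,0)@(21, 1): e=[20,26,-2] → .
    (6,1)@(13, 3): e=[8,6,30] → X
    (8,1)@(17, 3): e=[0,22,22] → .  [on edge]
    (9,1)@(19, 3): e=[-4,30,18] → .
    (1,2)@(3, 5): e=[0,-22,66] → .  [on edge]
    (6,2)@(13, 5): e=[-20,18,46] → .
    (7,2)@(15, 5): e=[-24,26,42] → .
  covered (5 px):
    . . . . . . . X X X . .
    . . . . . . X X . . . .
    . . . . . . . . . . . .
    . . . . . . . . . . . .
    . . . . . . . . . . . .
T1:
  2·area = 58
  edge (6, 2)→(18, 7): d=(12,5) right/bottom  bias=-1
  edge (18, 7)→(4, 6): d=(-14,-1) top-left  bias=+0
  edge (4, 6)→(6, 2): d=(2,-4) top-left  bias=+0
    (3,1)@(7, 3): e=[7,45,6] → X
    (4,1)@(9, 3): e=[-3,47,14] → .
    (2,2)@(5, 5): e=[41,15,2] → X
    (4,2)@(9, 5): e=[21,19,18] → X
    (5,2)@(11, 5): e=[11,21,26] → X
    (6,2)@(13, 5): e=[1,23,34] → X
    (7,2)@(15, 5): e=[-9,25,42] → .
    (2,3)@(5, 7): e=[65,-13,6] → .
    (3,3)@(7, 7): e=[55,-11,14] → .
    (4,3)@(9, 7): e=[45,-9,22] → .
    (5,3)@(11, 7): e=[35,-7,30] → .
    (6,3)@(13, 7): e=[25,-5,38] → .
  covered (6 px):
    . . . . . . . . . . . .
    . . . X . . . . . . . .
    . . X X X X X . . . . .
    . . . . . . . . . . . .
    . . . . . . . . . . . .
T2:
  2·area = 56
  edge (22, 8)→(10, 4): d=(-12,-4) top-left  bias=+0
  edge (10, 4)→(18, 2): d=(8,-2) top-left  bias=+0
  edge (18, 2)→(22, 8): d=(4,6) right/bottom  bias=-1
    (0,0)@(1, 1): e=[0,-42,98] → .  [on edge]
    (3,1)@(7, 3): e=[0,-14,70] → .  [on edge]
    (7,1)@(15, 3): e=[32,2,22] → X
    (8,1)@(17, 3): e=[40,6,10] → X
    (9,1)@(19, 3): e=[48,10,-2] → .
    (6,2)@(13, 5): e=[0,14,42] → X  [on edge]
    (9,2)@(19, 5): e=[24,26,6] → X
    (10,2)@(21, 5): e=[32,30,-6] → .
    (6,3)@(13, 7): e=[-24,30,50] → .
    (7,3)@(15, 7): e=[-16,34,38] → .
    (8,3)@(17, 7): e=[-8,38,26] → .
    (9,3)@(19, 7): e=[0,42,14] → X  [on edge]
  covered (8 px):
    . . . . . . . . . . . .
    . . . . . . . X X . . .
    . . . . . . X X X X . .
    . . . . . . . . . X X .
    . . . . . . . . . . . .
T3:
  2·area = 28
  edge (10, 4)→(22, 6): d=(12,2) right/bottom  bias=-1
  edge (22, 6)→(20, 8): d=(-2,2) right/bottom  bias=-1
  edge (20, 8)→(10, 4): d=(-10,-4) top-left  bias=+0
    (6,2)@(13, 5): e=[6,20,2] → X
    (7,2)@(15, 5): e=[2,16,10] → X
    (8,2)@(17, 5): e=[-2,12,18] → .
    (11,2)@(23, 5): e=[-14,0,42] → .  [on edge]
    (6,3)@(13, 7): e=[30,16,-18] → .
    (7,3)@(15, 7): e=[26,12,-10] → .
    (9,3)@(19, 7): e=[18,4,6] → X
    (10,3)@(21, 7): e=[14,0,14] → .  [on edge]
    (9,4)@(19, 9): e=[42,0,-14] → .  [on edge]
  covered (3 px):
    . . . . . . . . . . . .
    . . . . . . . . . . . .
    . . . . . . X X . . . .
    . . . . . . . . . X . .
    . . . . . . . . . . . .

Result: [[7,1],[8,1],[6,2],[7,2],[8,2],[9,2],[9,3],[10,3]]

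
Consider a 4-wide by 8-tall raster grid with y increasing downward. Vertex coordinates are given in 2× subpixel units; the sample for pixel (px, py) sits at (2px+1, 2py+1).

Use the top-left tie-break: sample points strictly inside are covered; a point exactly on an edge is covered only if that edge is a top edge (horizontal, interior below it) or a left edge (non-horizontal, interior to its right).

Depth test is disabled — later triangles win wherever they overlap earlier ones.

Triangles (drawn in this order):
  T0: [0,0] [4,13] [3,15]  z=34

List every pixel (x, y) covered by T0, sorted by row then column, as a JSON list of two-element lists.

T0:
  2·area = 21
  edge (0, 0)→(4, 13): d=(4,13) right/bottom  bias=-1
  edge (4, 13)→(3, 15): d=(-1,2) right/bottom  bias=-1
  edge (3, 15)→(0, 0): d=(-3,-15) top-left  bias=+0
    (0,2)@(1, 5): e=[7,14,0] → #  [on edge]
    (1,2)@(3, 5): e=[-19,10,30] → ·
    (0,3)@(1, 7): e=[15,12,-6] → ·
    (3,3)@(7, 7): e=[-63,0,84] → ·  [on edge]
    (1,5)@(3, 11): e=[5,4,12] → #
    (2,5)@(5, 11): e=[-21,0,42] → ·  [on edge]
    (1,6)@(3, 13): e=[13,2,6] → #
    (2,6)@(5, 13): e=[-13,-2,36] → ·
    (1,7)@(3, 15): e=[21,0,0] → ·  [on edge]
  covered (3 px):
    · · · ·
    · · · ·
    # · · ·
    · · · ·
    · · · ·
    · # · ·
    · # · ·
    · · · ·

Answer: [[0,2],[1,5],[1,6]]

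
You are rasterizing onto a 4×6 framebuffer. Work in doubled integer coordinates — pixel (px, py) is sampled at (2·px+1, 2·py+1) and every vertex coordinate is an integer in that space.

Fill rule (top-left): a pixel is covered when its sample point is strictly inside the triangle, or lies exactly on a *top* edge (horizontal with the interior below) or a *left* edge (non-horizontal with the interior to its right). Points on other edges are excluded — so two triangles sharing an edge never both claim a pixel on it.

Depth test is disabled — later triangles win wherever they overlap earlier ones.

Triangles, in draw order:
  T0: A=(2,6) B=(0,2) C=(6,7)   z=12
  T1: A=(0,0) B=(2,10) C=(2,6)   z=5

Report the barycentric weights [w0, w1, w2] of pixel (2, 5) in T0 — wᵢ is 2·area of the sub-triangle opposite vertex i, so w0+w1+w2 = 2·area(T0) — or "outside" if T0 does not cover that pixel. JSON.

T0:
  2·area = 14
  edge (2, 6)→(0, 2): d=(-2,-4) top-left  bias=+0
  edge (0, 2)→(6, 7): d=(6,5) right/bottom  bias=-1
  edge (6, 7)→(2, 6): d=(-4,-1) top-left  bias=+0
    (0,1)@(1, 3): e=[2,1,11] → #
    (1,1)@(3, 3): e=[10,-9,13] → ·
    (0,2)@(1, 5): e=[-2,13,3] → ·
    (1,2)@(3, 5): e=[6,3,5] → #
    (2,2)@(5, 5): e=[14,-7,7] → ·
    (1,3)@(3, 7): e=[2,15,-3] → ·
  covered (2 px):
    · · · ·
    # · · ·
    · # · ·
    · · · ·
    · · · ·
    · · · ·
T1:
  2·area = 8  (B↔C swapped to make it positive)
  edge (0, 0)→(2, 6): d=(2,6) right/bottom  bias=-1
  edge (2, 6)→(2, 10): d=(0,4) right/bottom  bias=-1
  edge (2, 10)→(0, 0): d=(-2,-10) top-left  bias=+0
    (0,1)@(1, 3): e=[0,4,4] → ·  [on edge]
    (0,2)@(1, 5): e=[4,4,0] → #  [on edge]
    (1,2)@(3, 5): e=[-8,-4,20] → ·
    (0,3)@(1, 7): e=[8,4,-4] → ·
    (1,4)@(3, 9): e=[0,-4,12] → ·  [on edge]
  covered (1 px):
    · · · ·
    · · · ·
    # · · ·
    · · · ·
    · · · ·
    · · · ·

Result: "outside"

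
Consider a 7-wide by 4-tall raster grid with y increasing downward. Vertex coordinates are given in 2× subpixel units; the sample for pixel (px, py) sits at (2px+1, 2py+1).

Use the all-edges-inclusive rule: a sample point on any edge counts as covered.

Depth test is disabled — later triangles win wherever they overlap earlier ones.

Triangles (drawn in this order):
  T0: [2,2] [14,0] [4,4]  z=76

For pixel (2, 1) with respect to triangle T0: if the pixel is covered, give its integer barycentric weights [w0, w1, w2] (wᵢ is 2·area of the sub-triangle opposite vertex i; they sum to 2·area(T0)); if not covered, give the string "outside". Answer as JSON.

T0:
  2·area = 28
  edge (2, 2)→(14, 0): d=(12,-2) inclusive
  edge (14, 0)→(4, 4): d=(-10,4) inclusive
  edge (4, 4)→(2, 2): d=(-2,-2) inclusive
    (0,0)@(1, 1): e=[-14,42,0] → ·  [on edge]
    (4,0)@(9, 1): e=[2,10,16] → █
    (5,0)@(11, 1): e=[6,2,20] → █
    (6,0)@(13, 1): e=[10,-6,24] → ·
    (1,1)@(3, 3): e=[14,14,0] → █  [on edge]
    (2,1)@(5, 3): e=[18,6,4] → █
    (3,1)@(7, 3): e=[22,-2,8] → ·
    (4,1)@(9, 3): e=[26,-10,12] → ·
    (5,1)@(11, 3): e=[30,-18,16] → ·
    (1,2)@(3, 5): e=[38,-6,-4] → ·
    (2,2)@(5, 5): e=[42,-14,0] → ·  [on edge]
    (3,3)@(7, 7): e=[70,-42,0] → ·  [on edge]
  covered (4 px):
    · · · · █ █ ·
    · █ █ · · · ·
    · · · · · · ·
    · · · · · · ·

Answer: [6,4,18]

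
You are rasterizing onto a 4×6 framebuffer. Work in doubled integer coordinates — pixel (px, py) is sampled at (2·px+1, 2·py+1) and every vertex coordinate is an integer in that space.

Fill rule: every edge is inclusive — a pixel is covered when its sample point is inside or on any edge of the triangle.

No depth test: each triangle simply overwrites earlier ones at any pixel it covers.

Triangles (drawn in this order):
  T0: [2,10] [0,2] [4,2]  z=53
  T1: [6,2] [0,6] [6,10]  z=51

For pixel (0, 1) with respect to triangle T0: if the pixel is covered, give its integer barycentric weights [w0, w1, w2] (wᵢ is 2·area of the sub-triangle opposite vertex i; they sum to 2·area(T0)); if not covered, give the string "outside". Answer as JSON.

T0:
  2·area = 32
  edge (2, 10)→(0, 2): d=(-2,-8) inclusive
  edge (0, 2)→(4, 2): d=(4,0) inclusive
  edge (4, 2)→(2, 10): d=(-2,8) inclusive
    (0,1)@(1, 3): e=[6,4,22] → X
    (1,1)@(3, 3): e=[22,4,6] → X
    (2,1)@(5, 3): e=[38,4,-10] → .
    (0,2)@(1, 5): e=[2,12,18] → X
    (2,2)@(5, 5): e=[34,12,-14] → .
    (0,3)@(1, 7): e=[-2,20,14] → .
    (1,3)@(3, 7): e=[14,20,-2] → .
  covered (4 px):
    . . . .
    X X . .
    X X . .
    . . . .
    . . . .
    . . . .
T1:
  2·area = 48  (B↔C swapped to make it positive)
  edge (6, 2)→(6, 10): d=(0,8) inclusive
  edge (6, 10)→(0, 6): d=(-6,-4) inclusive
  edge (0, 6)→(6, 2): d=(6,-4) inclusive
    (2,1)@(5, 3): e=[8,38,2] → X
    (3,1)@(7, 3): e=[-8,46,10] → .
    (1,2)@(3, 5): e=[24,18,6] → X
    (3,2)@(7, 5): e=[-8,34,22] → .
    (1,3)@(3, 7): e=[24,6,18] → X
    (3,3)@(7, 7): e=[-8,22,34] → .
    (1,4)@(3, 9): e=[24,-6,30] → .
    (2,4)@(5, 9): e=[8,2,38] → X
    (3,4)@(7, 9): e=[-8,10,46] → .
    (2,5)@(5, 11): e=[8,-10,50] → .
  covered (6 px):
    . . . .
    . . X .
    . X X .
    . X X .
    . . X .
    . . . .

Final: [4,22,6]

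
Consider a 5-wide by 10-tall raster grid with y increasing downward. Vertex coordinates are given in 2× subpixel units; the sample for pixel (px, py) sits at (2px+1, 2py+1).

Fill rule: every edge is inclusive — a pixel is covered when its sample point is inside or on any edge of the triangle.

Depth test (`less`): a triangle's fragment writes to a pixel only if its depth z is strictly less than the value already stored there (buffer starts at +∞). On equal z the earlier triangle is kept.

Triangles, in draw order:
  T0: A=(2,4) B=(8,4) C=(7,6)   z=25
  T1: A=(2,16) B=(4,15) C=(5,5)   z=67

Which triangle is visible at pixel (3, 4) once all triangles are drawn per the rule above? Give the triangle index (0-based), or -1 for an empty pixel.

T0:
  2·area = 12
  edge (2, 4)→(8, 4): d=(6,0) inclusive
  edge (8, 4)→(7, 6): d=(-1,2) inclusive
  edge (7, 6)→(2, 4): d=(-5,-2) inclusive
    (2,2)@(5, 5): e=[6,5,1] → X
    (3,2)@(7, 5): e=[6,1,5] → X
    (4,2)@(9, 5): e=[6,-3,9] → .
    (2,3)@(5, 7): e=[18,3,-9] → .
    (3,3)@(7, 7): e=[18,-1,-5] → .
  covered (2 px):
    . . . . .
    . . . . .
    . . X X .
    . . . . .
    . . . . .
    . . . . .
    . . . . .
    . . . . .
    . . . . .
    . . . . .
T1:
  2·area = 19  (B↔C swapped to make it positive)
  edge (2, 16)→(5, 5): d=(3,-11) inclusive
  edge (5, 5)→(4, 15): d=(-1,10) inclusive
  edge (4, 15)→(2, 16): d=(-2,1) inclusive
    (2,2)@(5, 5): e=[0,0,19] → X  [on edge]
    (3,2)@(7, 5): e=[22,-20,17] → .
    (2,3)@(5, 7): e=[6,-2,15] → .
    (1,6)@(3, 13): e=[2,12,5] → X
    (2,6)@(5, 13): e=[24,-8,3] → .
    (1,7)@(3, 15): e=[8,10,1] → X
    (2,7)@(5, 15): e=[30,-10,-1] → .
    (1,8)@(3, 17): e=[14,8,-3] → .
  covered (3 px):
    . . . . .
    . . . . .
    . . X . .
    . . . . .
    . . . . .
    . . . . .
    . X . . .
    . X . . .
    . . . . .
    . . . . .

Z-buffer (winner per pixel, '.' = empty):
  . . . . .
  . . . . .
  . . 0 0 .
  . . . . .
  . . . . .
  . . . . .
  . 1 . . .
  . 1 . . .
  . . . . .
  . . . . .

Answer: -1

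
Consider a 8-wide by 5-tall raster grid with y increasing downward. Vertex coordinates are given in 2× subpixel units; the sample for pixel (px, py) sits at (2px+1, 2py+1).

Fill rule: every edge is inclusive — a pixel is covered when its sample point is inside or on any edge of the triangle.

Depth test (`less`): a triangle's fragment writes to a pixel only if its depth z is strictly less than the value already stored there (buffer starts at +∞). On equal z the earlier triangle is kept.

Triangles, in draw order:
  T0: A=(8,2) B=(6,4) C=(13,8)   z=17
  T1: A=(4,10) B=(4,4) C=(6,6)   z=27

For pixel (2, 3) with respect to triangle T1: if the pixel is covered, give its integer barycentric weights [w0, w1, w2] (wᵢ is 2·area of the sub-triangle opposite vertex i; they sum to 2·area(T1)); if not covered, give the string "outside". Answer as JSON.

T0:
  2·area = 22  (B↔C swapped to make it positive)
  edge (8, 2)→(13, 8): d=(5,6) inclusive
  edge (13, 8)→(6, 4): d=(-7,-4) inclusive
  edge (6, 4)→(8, 2): d=(2,-2) inclusive
    (4,0)@(9, 1): e=[-11,33,0] → .  [on edge]
    (3,1)@(7, 3): e=[11,11,0] → X  [on edge]
    (4,1)@(9, 3): e=[-1,19,4] → .
    (2,2)@(5, 5): e=[33,-11,0] → .  [on edge]
    (3,2)@(7, 5): e=[21,-3,4] → .
    (4,2)@(9, 5): e=[9,5,8] → X
    (5,2)@(11, 5): e=[-3,13,12] → .
    (1,3)@(3, 7): e=[55,-33,0] → .  [on edge]
    (4,3)@(9, 7): e=[19,-9,12] → .
    (0,4)@(1, 9): e=[77,-55,0] → .  [on edge]
  covered (2 px):
    . . . . . . . .
    . . . X . . . .
    . . . . X . . .
    . . . . . . . .
    . . . . . . . .
T1:
  2·area = 12
  edge (4, 10)→(4, 4): d=(0,-6) inclusive
  edge (4, 4)→(6, 6): d=(2,2) inclusive
  edge (6, 6)→(4, 10): d=(-2,4) inclusive
    (0,0)@(1, 1): e=[-18,0,30] → .  [on edge]
    (1,1)@(3, 3): e=[-6,0,18] → .  [on edge]
    (2,2)@(5, 5): e=[6,0,6] → X  [on edge]
    (3,2)@(7, 5): e=[18,-4,-2] → .
    (2,3)@(5, 7): e=[6,4,2] → X
    (3,3)@(7, 7): e=[18,0,-6] → .  [on edge]
    (2,4)@(5, 9): e=[6,8,-2] → .
    (4,4)@(9, 9): e=[30,0,-18] → .  [on edge]
  covered (2 px):
    . . . . . . . .
    . . . . . . . .
    . . X . . . . .
    . . X . . . . .
    . . . . . . . .

Final: [4,2,6]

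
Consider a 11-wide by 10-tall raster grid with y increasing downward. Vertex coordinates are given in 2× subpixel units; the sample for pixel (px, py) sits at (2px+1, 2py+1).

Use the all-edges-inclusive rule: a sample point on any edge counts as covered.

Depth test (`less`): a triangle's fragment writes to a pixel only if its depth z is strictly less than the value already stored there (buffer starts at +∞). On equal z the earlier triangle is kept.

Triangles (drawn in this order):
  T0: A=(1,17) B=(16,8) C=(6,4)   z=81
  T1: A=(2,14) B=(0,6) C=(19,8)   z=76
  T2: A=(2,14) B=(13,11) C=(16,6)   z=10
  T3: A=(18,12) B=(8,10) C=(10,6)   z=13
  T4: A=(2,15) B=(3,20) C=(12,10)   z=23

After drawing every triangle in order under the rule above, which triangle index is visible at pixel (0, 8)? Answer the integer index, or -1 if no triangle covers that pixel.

T0:
  2·area = 150  (B↔C swapped to make it positive)
  edge (1, 17)→(6, 4): d=(5,-13) inclusive
  edge (6, 4)→(16, 8): d=(10,4) inclusive
  edge (16, 8)→(1, 17): d=(-15,9) inclusive
    (3,2)@(7, 5): e=[18,6,126] → #
    (4,2)@(9, 5): e=[44,-2,108] → ·
    (10,2)@(21, 5): e=[200,-50,0] → ·  [on edge]
    (2,3)@(5, 7): e=[2,34,114] → #
    (4,3)@(9, 7): e=[54,18,78] → #
    (5,3)@(11, 7): e=[80,10,60] → #
    (6,3)@(13, 7): e=[106,2,42] → #
    (7,3)@(15, 7): e=[132,-6,24] → ·
    (2,4)@(5, 9): e=[12,54,84] → #
    (7,4)@(15, 9): e=[142,14,-6] → ·
    (2,5)@(5, 11): e=[22,74,54] → #
    (5,5)@(11, 11): e=[100,50,0] → #  [on edge]
    (0,8)@(1, 17): e=[0,150,0] → #  [on edge]
  covered (20 px):
    · · · · · · · · · · ·
    · · · · · · · · · · ·
    · · · # · · · · · · ·
    · · # # # # # · · · ·
    · · # # # # # · · · ·
    · · # # # # · · · · ·
    · # # # · · · · · · ·
    · # · · · · · · · · ·
    # · · · · · · · · · ·
    · · · · · · · · · · ·
T1:
  2·area = 148
  edge (2, 14)→(0, 6): d=(-2,-8) inclusive
  edge (0, 6)→(19, 8): d=(19,2) inclusive
  edge (19, 8)→(2, 14): d=(-17,6) inclusive
    (0,3)@(1, 7): e=[6,17,125] → #
    (1,3)@(3, 7): e=[22,13,113] → #
    (2,3)@(5, 7): e=[38,9,101] → #
    (3,3)@(7, 7): e=[54,5,89] → #
    (4,3)@(9, 7): e=[70,1,77] → #
    (5,3)@(11, 7): e=[86,-3,65] → ·
    (0,4)@(1, 9): e=[2,55,91] → #
    (5,4)@(11, 9): e=[82,35,31] → #
    (6,4)@(13, 9): e=[98,31,19] → #
    (7,4)@(15, 9): e=[114,27,7] → #
    (8,4)@(17, 9): e=[130,23,-5] → ·
    (0,5)@(1, 11): e=[-2,93,57] → ·
  covered (18 px):
    · · · · · · · · · · ·
    · · · · · · · · · · ·
    · · · · · · · · · · ·
    # # # # # · · · · · ·
    # # # # # # # # · · ·
    · # # # # · · · · · ·
    · # · · · · · · · · ·
    · · · · · · · · · · ·
    · · · · · · · · · · ·
    · · · · · · · · · · ·
T2:
  2·area = 46  (B↔C swapped to make it positive)
  edge (2, 14)→(16, 6): d=(14,-8) inclusive
  edge (16, 6)→(13, 11): d=(-3,5) inclusive
  edge (13, 11)→(2, 14): d=(-11,3) inclusive
    (9,0)@(19, 1): e=[-46,0,92] → ·  [on edge]
    (7,3)@(15, 7): e=[6,2,38] → #
    (8,3)@(17, 7): e=[22,-8,32] → ·
    (5,4)@(11, 9): e=[2,16,28] → #
    (6,4)@(13, 9): e=[18,6,22] → #
    (7,4)@(15, 9): e=[34,-4,16] → ·
    (4,5)@(9, 11): e=[14,20,12] → #
    (6,5)@(13, 11): e=[46,0,0] → #  [on edge]
    (7,5)@(15, 11): e=[62,-10,-6] → ·
    (2,6)@(5, 13): e=[10,34,2] → #
    (3,6)@(7, 13): e=[26,24,-4] → ·
    (4,6)@(9, 13): e=[42,14,-10] → ·
  covered (7 px):
    · · · · · · · · · · ·
    · · · · · · · · · · ·
    · · · · · · · · · · ·
    · · · · · · · # · · ·
    · · · · · # # · · · ·
    · · · · # # # · · · ·
    · · # · · · · · · · ·
    · · · · · · · · · · ·
    · · · · · · · · · · ·
    · · · · · · · · · · ·
T3:
  2·area = 44
  edge (18, 12)→(8, 10): d=(-10,-2) inclusive
  edge (8, 10)→(10, 6): d=(2,-4) inclusive
  edge (10, 6)→(18, 12): d=(8,6) inclusive
    (5,3)@(11, 7): e=[36,6,2] → #
    (6,3)@(13, 7): e=[40,14,-10] → ·
    (1,4)@(3, 9): e=[0,-22,66] → ·  [on edge]
    (4,4)@(9, 9): e=[12,2,30] → #
    (6,4)@(13, 9): e=[20,18,6] → #
    (7,4)@(15, 9): e=[24,26,-6] → ·
    (4,5)@(9, 11): e=[-8,6,46] → ·
    (5,5)@(11, 11): e=[-4,14,34] → ·
    (6,5)@(13, 11): e=[0,22,22] → #  [on edge]
    (7,5)@(15, 11): e=[4,30,10] → #
    (8,5)@(17, 11): e=[8,38,-2] → ·
    (6,6)@(13, 13): e=[-20,26,38] → ·
  covered (6 px):
    · · · · · · · · · · ·
    · · · · · · · · · · ·
    · · · · · · · · · · ·
    · · · · · # · · · · ·
    · · · · # # # · · · ·
    · · · · · · # # · · ·
    · · · · · · · · · · ·
    · · · · · · · · · · ·
    · · · · · · · · · · ·
    · · · · · · · · · · ·
T4:
  2·area = 55  (B↔C swapped to make it positive)
  edge (2, 15)→(12, 10): d=(10,-5) inclusive
  edge (12, 10)→(3, 20): d=(-9,10) inclusive
  edge (3, 20)→(2, 15): d=(-1,-5) inclusive
    (5,5)@(11, 11): e=[5,1,49] → #
    (6,5)@(13, 11): e=[15,-19,59] → ·
    (3,6)@(7, 13): e=[5,23,27] → #
    (4,6)@(9, 13): e=[15,3,37] → #
    (5,6)@(11, 13): e=[25,-17,47] → ·
    (1,7)@(3, 15): e=[5,45,5] → #
    (2,7)@(5, 15): e=[15,25,15] → #
    (4,7)@(9, 15): e=[35,-15,35] → ·
    (1,8)@(3, 17): e=[25,27,3] → #
    (3,8)@(7, 17): e=[45,-13,23] → ·
    (1,9)@(3, 19): e=[45,9,1] → #
    (2,9)@(5, 19): e=[55,-11,11] → ·
  covered (9 px):
    · · · · · · · · · · ·
    · · · · · · · · · · ·
    · · · · · · · · · · ·
    · · · · · · · · · · ·
    · · · · · · · · · · ·
    · · · · · # · · · · ·
    · · · # # · · · · · ·
    · # # # · · · · · · ·
    · # # · · · · · · · ·
    · # · · · · · · · · ·

Z-buffer (winner per pixel, '.' = empty):
  . . . . . . . . . . .
  . . . . . . . . . . .
  . . . 0 . . . . . . .
  1 1 1 1 1 3 0 2 . . .
  1 1 1 1 3 2 2 1 . . .
  . 1 1 1 2 2 2 3 . . .
  . 1 2 4 4 . . . . . .
  . 4 4 4 . . . . . . .
  0 4 4 . . . . . . . .
  . 4 . . . . . . . . .

Answer: 0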